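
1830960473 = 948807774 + 882152699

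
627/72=8 + 17/24 = 8.71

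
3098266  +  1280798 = 4379064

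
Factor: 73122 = 2^1 * 3^1*7^1*1741^1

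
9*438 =3942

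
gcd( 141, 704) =1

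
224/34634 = 112/17317 = 0.01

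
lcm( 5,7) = 35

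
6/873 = 2/291 = 0.01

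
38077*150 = 5711550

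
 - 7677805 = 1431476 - 9109281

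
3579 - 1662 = 1917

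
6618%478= 404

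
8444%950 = 844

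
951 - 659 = 292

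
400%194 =12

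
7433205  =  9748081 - 2314876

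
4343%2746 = 1597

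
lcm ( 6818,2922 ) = 20454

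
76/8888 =19/2222 = 0.01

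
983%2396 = 983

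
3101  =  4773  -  1672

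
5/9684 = 5/9684 = 0.00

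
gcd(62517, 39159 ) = 687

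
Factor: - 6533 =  - 47^1 * 139^1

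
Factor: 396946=2^1 *11^1*18043^1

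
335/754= 335/754=0.44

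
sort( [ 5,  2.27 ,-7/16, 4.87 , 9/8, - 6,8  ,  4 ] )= [ - 6, - 7/16,9/8 , 2.27, 4,4.87, 5, 8] 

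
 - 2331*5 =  - 11655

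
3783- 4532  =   - 749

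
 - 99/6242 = - 1 + 6143/6242 = - 0.02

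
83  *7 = 581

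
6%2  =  0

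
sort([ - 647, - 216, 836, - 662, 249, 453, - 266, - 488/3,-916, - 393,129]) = [ - 916, - 662 , - 647, - 393, - 266, - 216, - 488/3,129,249, 453,836 ] 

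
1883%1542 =341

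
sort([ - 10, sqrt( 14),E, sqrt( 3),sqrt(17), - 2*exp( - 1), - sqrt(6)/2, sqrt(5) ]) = [ - 10, - sqrt(6 )/2, - 2*exp( - 1), sqrt(3), sqrt( 5 ),E,  sqrt( 14), sqrt (17)]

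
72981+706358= 779339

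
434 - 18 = 416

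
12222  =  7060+5162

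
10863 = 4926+5937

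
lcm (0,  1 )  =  0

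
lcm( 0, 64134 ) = 0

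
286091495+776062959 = 1062154454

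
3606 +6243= 9849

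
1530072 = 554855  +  975217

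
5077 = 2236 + 2841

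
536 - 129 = 407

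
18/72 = 1/4 =0.25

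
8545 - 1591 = 6954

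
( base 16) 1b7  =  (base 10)439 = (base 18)167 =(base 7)1165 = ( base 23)J2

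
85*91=7735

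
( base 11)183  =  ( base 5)1322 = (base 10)212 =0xd4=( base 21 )A2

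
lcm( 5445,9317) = 419265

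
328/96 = 41/12 =3.42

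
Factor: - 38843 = - 7^1*31^1 * 179^1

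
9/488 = 9/488   =  0.02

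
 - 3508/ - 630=5 + 179/315 = 5.57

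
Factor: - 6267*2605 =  - 3^1*5^1*521^1*2089^1 = - 16325535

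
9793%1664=1473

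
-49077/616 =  - 80 + 29/88  =  - 79.67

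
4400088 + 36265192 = 40665280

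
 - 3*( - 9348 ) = 28044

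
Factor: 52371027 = 3^2*5819003^1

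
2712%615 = 252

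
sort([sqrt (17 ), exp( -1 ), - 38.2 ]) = [ - 38.2,exp(-1), sqrt(17)]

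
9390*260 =2441400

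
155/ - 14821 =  - 155/14821= -  0.01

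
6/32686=3/16343 = 0.00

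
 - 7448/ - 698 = 3724/349 = 10.67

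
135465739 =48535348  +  86930391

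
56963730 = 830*68631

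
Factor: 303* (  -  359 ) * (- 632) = 68747064 = 2^3*  3^1*79^1 *101^1*359^1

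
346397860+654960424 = 1001358284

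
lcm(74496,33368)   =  3203328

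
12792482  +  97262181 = 110054663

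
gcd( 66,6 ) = 6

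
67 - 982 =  - 915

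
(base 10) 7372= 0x1CCC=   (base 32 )76C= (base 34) 6cs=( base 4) 1303030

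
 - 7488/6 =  - 1248 =-1248.00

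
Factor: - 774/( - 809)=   2^1*3^2*43^1* 809^(-1 )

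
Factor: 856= 2^3*107^1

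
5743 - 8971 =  - 3228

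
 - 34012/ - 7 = 4858 + 6/7 =4858.86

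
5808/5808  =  1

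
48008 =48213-205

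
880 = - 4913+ 5793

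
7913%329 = 17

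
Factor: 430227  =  3^2  *7^1*6829^1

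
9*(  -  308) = -2772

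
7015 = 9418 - 2403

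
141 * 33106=4667946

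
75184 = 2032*37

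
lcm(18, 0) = 0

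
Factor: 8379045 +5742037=14121082 =2^1*317^1*22273^1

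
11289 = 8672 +2617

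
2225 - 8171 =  - 5946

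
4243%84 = 43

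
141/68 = 2  +  5/68=2.07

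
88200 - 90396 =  - 2196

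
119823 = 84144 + 35679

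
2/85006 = 1/42503 =0.00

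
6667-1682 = 4985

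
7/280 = 1/40=0.03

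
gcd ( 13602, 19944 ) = 6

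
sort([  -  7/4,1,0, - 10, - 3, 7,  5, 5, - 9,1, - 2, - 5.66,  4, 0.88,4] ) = [ - 10, - 9  , - 5.66,-3, - 2,-7/4,0 , 0.88,1,1, 4,4,  5, 5, 7 ] 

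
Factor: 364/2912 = 2^( -3 )= 1/8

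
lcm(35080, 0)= 0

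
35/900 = 7/180 = 0.04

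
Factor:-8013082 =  - 2^1*7^1*11^1*61^1*853^1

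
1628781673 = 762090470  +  866691203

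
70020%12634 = 6850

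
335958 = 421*798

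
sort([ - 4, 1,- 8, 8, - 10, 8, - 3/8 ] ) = [-10, - 8,  -  4, -3/8, 1, 8, 8]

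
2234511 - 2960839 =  - 726328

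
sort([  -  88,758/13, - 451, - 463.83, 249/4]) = [-463.83, - 451, - 88,758/13,  249/4 ] 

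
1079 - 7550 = - 6471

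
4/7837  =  4/7837 = 0.00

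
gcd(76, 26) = 2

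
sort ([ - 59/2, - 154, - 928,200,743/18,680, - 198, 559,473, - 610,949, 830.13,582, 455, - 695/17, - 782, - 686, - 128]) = [  -  928, - 782,-686, - 610, - 198, - 154, - 128,-695/17, - 59/2,743/18, 200 , 455, 473, 559 , 582, 680, 830.13,949] 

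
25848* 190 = 4911120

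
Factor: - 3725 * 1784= - 2^3*5^2*149^1 * 223^1 = - 6645400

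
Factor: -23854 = -2^1*11927^1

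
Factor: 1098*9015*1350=2^2*3^6*5^3 * 61^1 * 601^1=   13362934500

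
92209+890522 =982731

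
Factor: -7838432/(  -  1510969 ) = 2^5*7^2*37^(-1)*97^(-1)*421^( -1)*4999^1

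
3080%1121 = 838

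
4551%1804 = 943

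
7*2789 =19523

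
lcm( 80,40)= 80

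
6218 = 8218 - 2000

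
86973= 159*547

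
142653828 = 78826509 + 63827319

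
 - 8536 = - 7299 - 1237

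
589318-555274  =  34044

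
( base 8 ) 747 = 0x1E7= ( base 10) 487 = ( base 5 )3422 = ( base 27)I1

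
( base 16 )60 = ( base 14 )6c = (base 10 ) 96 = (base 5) 341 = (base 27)3F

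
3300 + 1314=4614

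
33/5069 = 33/5069=   0.01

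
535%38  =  3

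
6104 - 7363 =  - 1259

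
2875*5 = 14375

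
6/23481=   2/7827 = 0.00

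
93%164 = 93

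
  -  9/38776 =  - 1 + 38767/38776  =  - 0.00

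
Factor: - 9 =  - 3^2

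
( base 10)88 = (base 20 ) 48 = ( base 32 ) 2o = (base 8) 130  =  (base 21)44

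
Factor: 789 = 3^1*263^1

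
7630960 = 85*89776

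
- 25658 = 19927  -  45585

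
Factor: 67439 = 17^1*3967^1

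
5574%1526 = 996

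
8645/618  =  13 + 611/618 = 13.99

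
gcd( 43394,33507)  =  1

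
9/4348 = 9/4348 = 0.00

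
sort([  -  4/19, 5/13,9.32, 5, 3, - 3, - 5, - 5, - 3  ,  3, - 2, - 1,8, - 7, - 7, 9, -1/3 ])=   [ - 7, - 7,- 5,  -  5, - 3,  -  3, - 2, - 1, - 1/3, - 4/19,5/13,3,3, 5, 8,9, 9.32]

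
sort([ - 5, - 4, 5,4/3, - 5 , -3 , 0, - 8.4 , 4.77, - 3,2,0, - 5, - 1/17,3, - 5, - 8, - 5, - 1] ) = [ - 8.4, - 8, - 5, - 5,- 5, - 5 , - 5, - 4, - 3  , - 3, - 1, - 1/17,  0,0,  4/3,2,3, 4.77,5] 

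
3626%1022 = 560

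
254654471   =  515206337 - 260551866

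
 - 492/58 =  - 9  +  15/29 =- 8.48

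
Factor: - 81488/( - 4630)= 88/5 = 2^3*5^(-1)*11^1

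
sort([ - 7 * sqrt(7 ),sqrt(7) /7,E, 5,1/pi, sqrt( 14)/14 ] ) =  [ -7*sqrt ( 7),sqrt ( 14)/14,1/pi, sqrt(7)/7,E,5 ]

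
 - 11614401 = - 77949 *149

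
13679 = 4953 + 8726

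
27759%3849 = 816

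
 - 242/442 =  - 1 + 100/221= -  0.55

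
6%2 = 0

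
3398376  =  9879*344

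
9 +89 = 98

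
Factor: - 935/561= - 3^(-1)*5^1 = - 5/3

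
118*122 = 14396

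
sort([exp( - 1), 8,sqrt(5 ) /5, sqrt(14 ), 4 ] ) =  [ exp ( -1 ), sqrt ( 5)/5 , sqrt ( 14),4,  8 ]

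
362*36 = 13032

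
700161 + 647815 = 1347976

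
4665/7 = 4665/7 = 666.43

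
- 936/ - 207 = 104/23  =  4.52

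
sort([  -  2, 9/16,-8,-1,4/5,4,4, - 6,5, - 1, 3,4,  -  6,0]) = [ - 8 , - 6,  -  6, - 2, - 1,-1, 0, 9/16,4/5,3,4,4, 4,5]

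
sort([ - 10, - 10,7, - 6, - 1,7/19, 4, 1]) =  [ -10, - 10, - 6, - 1,7/19,1, 4 , 7]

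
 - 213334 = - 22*9697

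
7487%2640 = 2207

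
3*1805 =5415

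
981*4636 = 4547916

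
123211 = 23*5357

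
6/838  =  3/419 = 0.01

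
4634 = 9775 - 5141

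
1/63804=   1/63804  =  0.00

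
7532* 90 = 677880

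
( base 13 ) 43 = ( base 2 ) 110111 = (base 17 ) 34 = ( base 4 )313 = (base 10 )55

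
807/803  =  807/803 = 1.00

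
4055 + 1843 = 5898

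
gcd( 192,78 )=6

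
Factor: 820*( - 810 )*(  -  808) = 536673600 = 2^6*3^4 * 5^2*41^1*101^1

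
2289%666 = 291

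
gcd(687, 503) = 1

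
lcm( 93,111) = 3441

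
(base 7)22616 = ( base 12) 342b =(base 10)5795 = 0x16a3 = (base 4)1122203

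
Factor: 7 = 7^1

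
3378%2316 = 1062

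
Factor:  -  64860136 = -2^3*11^1*737047^1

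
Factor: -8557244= -2^2*2139311^1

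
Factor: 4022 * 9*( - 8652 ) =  - 313185096= - 2^3*3^3*7^1*103^1 * 2011^1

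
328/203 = 328/203 = 1.62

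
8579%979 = 747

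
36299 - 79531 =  - 43232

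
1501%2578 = 1501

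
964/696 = 241/174 = 1.39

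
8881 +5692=14573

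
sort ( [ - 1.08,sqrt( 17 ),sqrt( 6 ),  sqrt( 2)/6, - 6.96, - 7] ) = [ - 7,-6.96, - 1.08,  sqrt(2 ) /6,sqrt( 6),sqrt( 17)]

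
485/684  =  485/684 = 0.71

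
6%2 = 0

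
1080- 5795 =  - 4715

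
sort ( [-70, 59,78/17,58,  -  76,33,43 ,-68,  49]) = [  -  76,-70,-68,  78/17,33, 43, 49, 58,59]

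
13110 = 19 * 690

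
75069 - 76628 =-1559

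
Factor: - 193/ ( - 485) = 5^(  -  1)*97^ (-1 ) * 193^1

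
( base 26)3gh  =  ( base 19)6fa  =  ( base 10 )2461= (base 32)2ct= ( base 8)4635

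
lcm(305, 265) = 16165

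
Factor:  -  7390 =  - 2^1*5^1*739^1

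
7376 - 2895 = 4481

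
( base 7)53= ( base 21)1h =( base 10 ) 38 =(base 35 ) 13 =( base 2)100110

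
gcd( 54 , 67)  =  1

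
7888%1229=514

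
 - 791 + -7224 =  - 8015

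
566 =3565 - 2999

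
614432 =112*5486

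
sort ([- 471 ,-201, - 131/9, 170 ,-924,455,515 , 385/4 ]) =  [ - 924,- 471, - 201, - 131/9, 385/4,170,  455, 515]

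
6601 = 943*7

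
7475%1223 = 137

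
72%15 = 12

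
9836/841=9836/841 = 11.70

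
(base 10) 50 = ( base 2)110010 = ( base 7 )101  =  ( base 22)26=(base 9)55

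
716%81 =68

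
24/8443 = 24/8443  =  0.00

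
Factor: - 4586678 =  - 2^1*983^1*2333^1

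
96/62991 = 32/20997 = 0.00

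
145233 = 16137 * 9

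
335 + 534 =869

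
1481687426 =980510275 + 501177151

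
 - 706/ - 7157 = 706/7157 = 0.10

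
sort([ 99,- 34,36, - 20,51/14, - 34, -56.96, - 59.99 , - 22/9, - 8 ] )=[-59.99,  -  56.96, -34, - 34, - 20,  -  8, - 22/9 , 51/14,  36,99]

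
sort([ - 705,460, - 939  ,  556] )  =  [-939, - 705,460,556]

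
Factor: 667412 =2^2 * 166853^1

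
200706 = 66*3041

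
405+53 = 458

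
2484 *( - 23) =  - 57132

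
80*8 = 640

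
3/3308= 3/3308 = 0.00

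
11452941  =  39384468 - 27931527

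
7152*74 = 529248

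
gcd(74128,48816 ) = 1808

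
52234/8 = 6529 + 1/4=6529.25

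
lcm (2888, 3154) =239704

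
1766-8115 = -6349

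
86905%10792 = 569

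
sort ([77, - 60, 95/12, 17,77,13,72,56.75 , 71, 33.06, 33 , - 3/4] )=[ -60, - 3/4,95/12, 13, 17, 33, 33.06,56.75,71, 72, 77,77 ] 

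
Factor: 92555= 5^1 * 107^1*173^1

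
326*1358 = 442708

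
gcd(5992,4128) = 8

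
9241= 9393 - 152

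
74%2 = 0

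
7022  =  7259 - 237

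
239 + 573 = 812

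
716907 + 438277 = 1155184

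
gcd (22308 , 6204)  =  132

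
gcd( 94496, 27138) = 2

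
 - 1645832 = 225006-1870838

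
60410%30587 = 29823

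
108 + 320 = 428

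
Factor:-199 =  -  199^1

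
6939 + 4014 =10953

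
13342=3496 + 9846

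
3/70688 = 3/70688= 0.00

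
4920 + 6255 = 11175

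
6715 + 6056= 12771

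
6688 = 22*304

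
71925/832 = 71925/832 = 86.45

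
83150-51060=32090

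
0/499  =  0= 0.00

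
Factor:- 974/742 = - 487/371 = -  7^(-1)*53^( - 1 )*487^1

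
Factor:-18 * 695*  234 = -2^2*3^4*5^1*13^1 * 139^1= - 2927340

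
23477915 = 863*27205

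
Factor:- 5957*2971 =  - 7^1*23^1*37^1 * 2971^1 = -  17698247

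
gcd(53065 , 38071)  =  1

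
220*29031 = 6386820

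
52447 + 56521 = 108968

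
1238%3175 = 1238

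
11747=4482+7265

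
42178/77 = 547  +  59/77 = 547.77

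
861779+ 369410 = 1231189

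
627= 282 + 345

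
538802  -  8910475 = -8371673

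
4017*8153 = 32750601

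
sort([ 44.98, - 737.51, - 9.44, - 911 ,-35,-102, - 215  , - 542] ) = [ - 911, - 737.51, - 542,-215, - 102, - 35,- 9.44, 44.98 ] 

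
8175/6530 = 1635/1306=1.25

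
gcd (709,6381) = 709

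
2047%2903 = 2047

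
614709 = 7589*81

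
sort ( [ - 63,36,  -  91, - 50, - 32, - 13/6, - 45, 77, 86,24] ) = [ - 91, - 63,-50,- 45, - 32, - 13/6, 24,  36, 77, 86 ]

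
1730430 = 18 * 96135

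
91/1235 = 7/95 = 0.07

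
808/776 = 1 + 4/97= 1.04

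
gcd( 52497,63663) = 3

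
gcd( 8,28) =4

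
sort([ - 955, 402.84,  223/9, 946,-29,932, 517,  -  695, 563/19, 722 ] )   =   [ - 955,-695,-29,223/9,563/19,402.84, 517, 722, 932, 946 ]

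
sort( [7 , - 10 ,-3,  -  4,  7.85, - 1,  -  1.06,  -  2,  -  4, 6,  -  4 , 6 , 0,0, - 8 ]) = [  -  10,-8, - 4, - 4, - 4, - 3, - 2, - 1.06, - 1,0, 0,6, 6,7,7.85 ]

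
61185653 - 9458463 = 51727190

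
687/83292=229/27764 = 0.01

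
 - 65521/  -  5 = 13104 + 1/5 = 13104.20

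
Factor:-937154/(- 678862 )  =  197^(-1 )*1723^ (  -  1)*468577^1= 468577/339431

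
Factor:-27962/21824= - 41/32 = - 2^ ( - 5 )*41^1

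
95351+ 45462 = 140813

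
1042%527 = 515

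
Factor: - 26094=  - 2^1*3^1*4349^1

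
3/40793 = 3/40793 =0.00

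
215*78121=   16796015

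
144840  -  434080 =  - 289240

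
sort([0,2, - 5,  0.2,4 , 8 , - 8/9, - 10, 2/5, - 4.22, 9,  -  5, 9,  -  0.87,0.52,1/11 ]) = [ - 10, - 5, - 5, - 4.22,-8/9,  -  0.87,0, 1/11, 0.2, 2/5,0.52, 2,4, 8,  9,9]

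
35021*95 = 3326995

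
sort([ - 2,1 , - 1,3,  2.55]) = [ - 2,-1, 1, 2.55, 3]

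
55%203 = 55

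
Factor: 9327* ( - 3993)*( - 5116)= 190533709476 = 2^2 * 3^2*11^3*1279^1*3109^1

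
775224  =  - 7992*(-97) 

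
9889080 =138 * 71660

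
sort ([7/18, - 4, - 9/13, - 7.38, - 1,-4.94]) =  [- 7.38, - 4.94, - 4, - 1 , -9/13,7/18]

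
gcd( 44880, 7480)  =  7480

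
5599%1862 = 13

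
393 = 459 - 66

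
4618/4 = 2309/2=   1154.50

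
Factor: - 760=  - 2^3*5^1*19^1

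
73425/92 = 73425/92=798.10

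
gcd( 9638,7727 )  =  1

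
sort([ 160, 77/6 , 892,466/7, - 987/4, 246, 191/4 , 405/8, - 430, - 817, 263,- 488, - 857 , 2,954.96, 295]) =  [ - 857, - 817, - 488, - 430,  -  987/4,  2,77/6,191/4, 405/8,466/7,160,246,263, 295,  892,954.96]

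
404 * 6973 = 2817092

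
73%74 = 73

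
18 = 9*2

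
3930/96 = 655/16 = 40.94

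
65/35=1+6/7 =1.86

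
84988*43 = 3654484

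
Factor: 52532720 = 2^4*5^1 * 17^1*19^2*107^1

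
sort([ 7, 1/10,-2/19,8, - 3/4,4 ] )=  [ - 3/4 ,-2/19, 1/10, 4,7,8 ] 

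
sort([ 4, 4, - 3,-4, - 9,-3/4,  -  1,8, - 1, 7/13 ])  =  [ - 9,-4, - 3, - 1,-1, - 3/4, 7/13,4,4, 8]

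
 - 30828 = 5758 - 36586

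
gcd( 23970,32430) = 1410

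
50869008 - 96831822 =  - 45962814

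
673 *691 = 465043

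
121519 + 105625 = 227144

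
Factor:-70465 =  - 5^1*17^1*829^1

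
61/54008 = 61/54008 = 0.00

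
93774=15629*6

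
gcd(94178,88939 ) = 31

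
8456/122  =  4228/61 = 69.31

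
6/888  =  1/148 = 0.01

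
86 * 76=6536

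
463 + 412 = 875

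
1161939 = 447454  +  714485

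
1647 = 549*3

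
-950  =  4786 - 5736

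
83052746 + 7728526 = 90781272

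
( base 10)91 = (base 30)31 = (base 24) 3j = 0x5B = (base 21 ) 47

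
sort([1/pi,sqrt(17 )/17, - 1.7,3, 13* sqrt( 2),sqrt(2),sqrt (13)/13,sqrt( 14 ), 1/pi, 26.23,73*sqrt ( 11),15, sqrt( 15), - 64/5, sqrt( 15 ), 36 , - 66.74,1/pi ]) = [ - 66.74, - 64/5, - 1.7,sqrt(17)/17,sqrt ( 13)/13,1/pi,1/pi,1/pi,sqrt(2) , 3,sqrt ( 14),sqrt(15),sqrt( 15 ),  15, 13*sqrt( 2) , 26.23,  36,73*sqrt( 11)] 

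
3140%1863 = 1277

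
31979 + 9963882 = 9995861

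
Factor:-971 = -971^1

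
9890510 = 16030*617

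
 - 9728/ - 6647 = 9728/6647=1.46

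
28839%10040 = 8759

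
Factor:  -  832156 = -2^2*13^2*1231^1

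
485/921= 485/921 =0.53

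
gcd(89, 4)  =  1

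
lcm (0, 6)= 0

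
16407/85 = 193 + 2/85 = 193.02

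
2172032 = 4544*478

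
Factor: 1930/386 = 5 = 5^1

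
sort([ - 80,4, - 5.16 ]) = [-80 , - 5.16, 4]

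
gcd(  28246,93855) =1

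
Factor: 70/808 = 35/404 = 2^( -2 )*5^1 *7^1*101^( - 1)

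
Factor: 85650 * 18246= 1562769900 = 2^2*3^2*  5^2*571^1 * 3041^1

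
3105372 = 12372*251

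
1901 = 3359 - 1458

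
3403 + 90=3493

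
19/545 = 19/545=0.03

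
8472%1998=480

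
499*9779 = 4879721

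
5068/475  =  5068/475 = 10.67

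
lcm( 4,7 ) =28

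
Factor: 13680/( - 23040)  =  -2^( - 5 )*19^1 = - 19/32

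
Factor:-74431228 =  - 2^2*18607807^1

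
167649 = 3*55883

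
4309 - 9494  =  -5185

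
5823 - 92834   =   - 87011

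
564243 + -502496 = 61747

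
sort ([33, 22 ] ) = [ 22, 33 ]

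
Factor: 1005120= 2^6*3^2*5^1*349^1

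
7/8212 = 7/8212 = 0.00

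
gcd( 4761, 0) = 4761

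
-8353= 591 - 8944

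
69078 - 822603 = -753525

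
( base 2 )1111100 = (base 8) 174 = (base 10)124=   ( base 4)1330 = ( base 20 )64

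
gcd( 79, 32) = 1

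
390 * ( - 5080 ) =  - 1981200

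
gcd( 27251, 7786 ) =3893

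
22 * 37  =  814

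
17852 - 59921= - 42069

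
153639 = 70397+83242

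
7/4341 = 7/4341 = 0.00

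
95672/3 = 95672/3=31890.67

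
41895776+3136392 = 45032168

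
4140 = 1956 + 2184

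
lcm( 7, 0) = 0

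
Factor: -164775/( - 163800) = 2^(-3)*3^( - 1)*7^(-1)*13^2 = 169/168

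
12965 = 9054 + 3911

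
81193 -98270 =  - 17077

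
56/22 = 28/11  =  2.55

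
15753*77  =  1212981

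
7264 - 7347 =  - 83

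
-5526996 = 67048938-72575934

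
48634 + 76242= 124876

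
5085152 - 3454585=1630567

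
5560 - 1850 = 3710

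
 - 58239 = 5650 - 63889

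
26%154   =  26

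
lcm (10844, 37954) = 75908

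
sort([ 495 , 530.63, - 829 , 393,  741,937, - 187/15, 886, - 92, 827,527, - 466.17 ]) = [-829,-466.17,  -  92, - 187/15, 393,495,527,530.63,741, 827, 886,  937]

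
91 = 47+44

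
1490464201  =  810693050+679771151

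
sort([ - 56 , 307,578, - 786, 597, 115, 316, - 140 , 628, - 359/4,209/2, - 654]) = [ - 786, - 654,- 140, - 359/4 ,  -  56,209/2,  115, 307, 316,578, 597 , 628]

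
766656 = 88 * 8712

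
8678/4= 4339/2=2169.50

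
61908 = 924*67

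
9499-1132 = 8367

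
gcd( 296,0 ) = 296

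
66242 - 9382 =56860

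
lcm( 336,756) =3024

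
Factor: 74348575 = 5^2 *7^1 *424849^1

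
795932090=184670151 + 611261939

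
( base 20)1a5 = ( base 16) 25D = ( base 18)1fb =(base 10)605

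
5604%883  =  306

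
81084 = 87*932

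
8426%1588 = 486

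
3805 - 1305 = 2500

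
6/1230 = 1/205 = 0.00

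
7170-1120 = 6050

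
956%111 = 68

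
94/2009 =94/2009 = 0.05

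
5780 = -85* (  -  68 ) 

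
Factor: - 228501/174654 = -2^( - 1)*3^2*7^1 * 13^1*313^( - 1) = -819/626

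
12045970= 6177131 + 5868839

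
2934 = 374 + 2560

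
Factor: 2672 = 2^4*167^1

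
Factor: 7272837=3^2*11^1 * 13^1 * 5651^1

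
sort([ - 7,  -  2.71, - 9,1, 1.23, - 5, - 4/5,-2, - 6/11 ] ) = [ - 9,  -  7, - 5, - 2.71, - 2,-4/5, - 6/11,1, 1.23] 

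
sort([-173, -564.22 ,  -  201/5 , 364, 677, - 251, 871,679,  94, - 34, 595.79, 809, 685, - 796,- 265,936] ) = [- 796, - 564.22,-265, - 251, - 173,-201/5,  -  34,  94, 364 , 595.79,677,679, 685 , 809, 871,936] 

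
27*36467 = 984609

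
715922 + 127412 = 843334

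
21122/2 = 10561 =10561.00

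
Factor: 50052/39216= 97/76= 2^( - 2) * 19^( - 1) * 97^1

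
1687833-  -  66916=1754749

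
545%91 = 90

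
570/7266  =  95/1211 = 0.08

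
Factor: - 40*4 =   -  2^5*5^1=-  160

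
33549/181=185 + 64/181  =  185.35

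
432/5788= 108/1447 = 0.07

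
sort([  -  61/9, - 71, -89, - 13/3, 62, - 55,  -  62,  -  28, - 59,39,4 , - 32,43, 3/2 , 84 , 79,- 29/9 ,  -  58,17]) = [ - 89, - 71,-62, - 59 , - 58,  -  55,  -  32, - 28,-61/9, - 13/3, - 29/9,  3/2,4 , 17,  39,43 , 62,  79, 84]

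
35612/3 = 11870+2/3  =  11870.67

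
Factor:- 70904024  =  -2^3*73^1*317^1*383^1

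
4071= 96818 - 92747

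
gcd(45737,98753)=1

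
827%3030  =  827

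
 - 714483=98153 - 812636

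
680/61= 680/61 = 11.15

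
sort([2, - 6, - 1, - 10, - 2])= [ - 10, - 6, - 2,  -  1, 2 ]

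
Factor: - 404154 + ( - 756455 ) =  - 29^1*31^1 * 1291^1 = - 1160609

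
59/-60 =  - 1 + 1/60  =  -0.98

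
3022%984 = 70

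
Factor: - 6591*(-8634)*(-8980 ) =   -  2^3*3^2*5^1*13^3*449^1*1439^1 = -511022112120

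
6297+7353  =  13650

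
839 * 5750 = 4824250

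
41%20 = 1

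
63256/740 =15814/185 = 85.48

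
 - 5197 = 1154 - 6351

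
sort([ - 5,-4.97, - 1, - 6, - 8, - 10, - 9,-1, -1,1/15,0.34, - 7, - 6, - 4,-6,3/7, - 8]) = [  -  10, - 9, - 8, - 8, - 7,-6,-6,-6, - 5,-4.97, - 4, - 1, - 1, - 1,1/15,0.34,3/7 ]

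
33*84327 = 2782791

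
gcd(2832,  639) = 3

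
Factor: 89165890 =2^1*5^1*11^1 *163^1*4973^1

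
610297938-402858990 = 207438948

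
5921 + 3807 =9728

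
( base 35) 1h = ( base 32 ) 1K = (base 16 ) 34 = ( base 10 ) 52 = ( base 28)1O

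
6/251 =6/251=0.02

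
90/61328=45/30664 = 0.00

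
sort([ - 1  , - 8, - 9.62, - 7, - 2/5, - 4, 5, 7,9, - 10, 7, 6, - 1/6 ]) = [ - 10, - 9.62, - 8, - 7, - 4,-1, - 2/5 , - 1/6, 5, 6, 7, 7, 9 ]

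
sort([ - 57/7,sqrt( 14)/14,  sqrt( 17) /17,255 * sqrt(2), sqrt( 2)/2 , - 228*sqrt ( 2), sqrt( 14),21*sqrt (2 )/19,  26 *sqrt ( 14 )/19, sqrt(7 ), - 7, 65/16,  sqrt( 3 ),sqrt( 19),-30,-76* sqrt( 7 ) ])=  [  -  228*sqrt( 2), - 76*sqrt( 7) , - 30, - 57/7 , - 7,sqrt( 17) /17,sqrt( 14 ) /14,sqrt ( 2)/2,21*sqrt(2)/19,sqrt (3 ), sqrt( 7 ),sqrt( 14),65/16 , sqrt (19),26 * sqrt( 14 ) /19, 255*sqrt( 2 )]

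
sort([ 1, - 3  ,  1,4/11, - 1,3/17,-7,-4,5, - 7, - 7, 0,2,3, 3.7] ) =[-7,-7, - 7, - 4, - 3,-1,0,3/17,4/11,1, 1,  2, 3,  3.7,5 ]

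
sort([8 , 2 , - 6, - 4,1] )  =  [ - 6, - 4,  1,2,8 ]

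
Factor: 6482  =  2^1*7^1*463^1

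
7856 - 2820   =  5036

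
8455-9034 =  - 579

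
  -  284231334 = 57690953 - 341922287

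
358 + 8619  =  8977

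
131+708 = 839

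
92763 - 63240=29523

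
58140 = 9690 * 6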